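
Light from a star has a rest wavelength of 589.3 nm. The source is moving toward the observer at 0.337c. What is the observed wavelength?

415.0 nm

Relativistic Doppler for wavelength: λ' = λ₀ · √((1 − β)/(1 + β)).
λ' = 589.3 × √(0.6630/1.3370) = 589.3 × 0.70419 ≈ 415.0 nm.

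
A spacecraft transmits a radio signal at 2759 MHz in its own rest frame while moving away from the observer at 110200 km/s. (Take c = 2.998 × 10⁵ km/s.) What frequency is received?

1876.2 MHz

β = v/c = 110200/299800 = 0.3676.
Relativistic Doppler for frequency: f' = f₀ · √((1 − β)/(1 + β)).
f' = 2759 × √(0.6324/1.3676) = 2759 × 0.68003 ≈ 1876.2 MHz.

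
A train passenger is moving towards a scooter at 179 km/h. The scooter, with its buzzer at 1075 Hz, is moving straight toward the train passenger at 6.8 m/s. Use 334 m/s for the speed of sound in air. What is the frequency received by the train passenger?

1261 Hz

179 km/h = 49.72 m/s.
General Doppler shift: f' = f · (v + v_o)/(v − v_s).
f' = 1075 × (334 + 49.72)/(334 − 6.8) = 1075 × 383.72/327.2 ≈ 1261 Hz.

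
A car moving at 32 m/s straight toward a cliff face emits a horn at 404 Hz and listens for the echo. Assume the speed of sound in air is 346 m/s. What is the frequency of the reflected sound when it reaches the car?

The cliff face receives the sound from a moving source: f₁ = f₀ · v/(v − v_e) = 404 × 346/314 ≈ 445 Hz.
On the return leg the car is a moving observer: f₂ = f₁ · (v + v_e)/v = 445 × 378/346 ≈ 486 Hz.

486 Hz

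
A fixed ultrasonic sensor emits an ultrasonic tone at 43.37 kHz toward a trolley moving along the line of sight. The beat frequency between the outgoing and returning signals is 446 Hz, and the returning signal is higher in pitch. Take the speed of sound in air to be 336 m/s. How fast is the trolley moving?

Double Doppler shift off a moving reflector: f₂ = f₀ · (v + u)/(v − u) (u > 0 toward emitter).
Returning signal is higher, so f₂ = f₀ + Δf = 43370 + 446 = 43816 Hz.
Rearranging, u = v · (f₂ − f₀)/(f₂ + f₀) = 336 × 446/87186 ≈ 1.72 m/s.
So the trolley is moving at 1.72 m/s toward the emitter.

1.72 m/s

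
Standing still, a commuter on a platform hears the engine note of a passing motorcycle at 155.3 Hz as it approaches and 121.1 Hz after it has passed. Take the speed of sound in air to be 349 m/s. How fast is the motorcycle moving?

f₁/f₂ = (v + v_s)/(v − v_s), so v_s = v · (f₁ − f₂)/(f₁ + f₂).
v_s = 349 × (155.3 − 121.1)/(155.3 + 121.1) = 349 × 34.2/276.4 ≈ 43 m/s.

43 m/s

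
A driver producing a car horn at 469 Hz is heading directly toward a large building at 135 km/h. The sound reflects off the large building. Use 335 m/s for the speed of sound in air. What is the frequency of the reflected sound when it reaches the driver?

135 km/h = 37.5 m/s.
The large building receives the sound from a moving source: f₁ = f₀ · v/(v − v_e) = 469 × 335/297.5 ≈ 528 Hz.
On the return leg the driver is a moving observer: f₂ = f₁ · (v + v_e)/v = 528 × 372.5/335 ≈ 587 Hz.

587 Hz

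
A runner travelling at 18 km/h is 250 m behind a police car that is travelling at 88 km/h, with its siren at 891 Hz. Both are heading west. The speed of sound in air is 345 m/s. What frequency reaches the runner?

88 km/h = 24.44 m/s; 18 km/h = 5 m/s.
The runner is behind, so the police car is moving away from it while the runner is moving toward the police car.
Both move, so f' = f · (v + v_o)/(v + v_s).
f' = 891 × (345 + 5)/(345 + 24.44) = 891 × 350/369.44 ≈ 844 Hz.

844 Hz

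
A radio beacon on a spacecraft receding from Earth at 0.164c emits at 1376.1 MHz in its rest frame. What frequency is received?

Relativistic Doppler for frequency: f' = f₀ · √((1 − β)/(1 + β)).
f' = 1376.1 × √(0.8360/1.1640) = 1376.1 × 0.84747 ≈ 1166.2 MHz.

1166.2 MHz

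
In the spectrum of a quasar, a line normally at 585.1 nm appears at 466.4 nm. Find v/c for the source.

λ'/λ₀ = 0.7971 < 1 (blueshift), so the source is approaching.
λ'/λ₀ = √((1 − β)/(1 + β)) for an approaching source ⇒ β = (1 − r²)/(1 + r²) with r = λ'/λ₀.
β = (1 − 0.6354)/(1 + 0.6354) ≈ 0.223.

0.223c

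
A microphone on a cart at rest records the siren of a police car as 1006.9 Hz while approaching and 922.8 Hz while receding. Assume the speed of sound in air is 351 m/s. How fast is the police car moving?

15.3 m/s

f₁/f₂ = (v + v_s)/(v − v_s), so v_s = v · (f₁ − f₂)/(f₁ + f₂).
v_s = 351 × (1006.9 − 922.8)/(1006.9 + 922.8) = 351 × 84.1/1929.7 ≈ 15.3 m/s.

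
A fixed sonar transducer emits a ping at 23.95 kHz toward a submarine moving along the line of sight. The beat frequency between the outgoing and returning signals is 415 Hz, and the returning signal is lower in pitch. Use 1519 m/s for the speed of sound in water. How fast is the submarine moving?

13.3 m/s

Double Doppler shift off a moving reflector: f₂ = f₀ · (v + u)/(v − u) (u > 0 toward emitter).
Returning signal is lower, so f₂ = f₀ − Δf = 23950 − 415 = 23535 Hz.
Rearranging, u = v · (f₂ − f₀)/(f₂ + f₀) = 1519 × -415/47485 ≈ -13.3 m/s.
So the submarine is moving at 13.3 m/s away from the emitter.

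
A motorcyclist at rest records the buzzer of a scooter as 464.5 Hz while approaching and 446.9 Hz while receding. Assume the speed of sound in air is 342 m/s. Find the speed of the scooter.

f₁/f₂ = (v + v_s)/(v − v_s), so v_s = v · (f₁ − f₂)/(f₁ + f₂).
v_s = 342 × (464.5 − 446.9)/(464.5 + 446.9) = 342 × 17.6/911.4 ≈ 6.6 m/s.

6.6 m/s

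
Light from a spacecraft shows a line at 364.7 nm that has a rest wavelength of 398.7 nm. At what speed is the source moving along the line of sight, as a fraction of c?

λ'/λ₀ = 0.9147 < 1 (blueshift), so the source is approaching.
λ'/λ₀ = √((1 − β)/(1 + β)) for an approaching source ⇒ β = (1 − r²)/(1 + r²) with r = λ'/λ₀.
β = (1 − 0.8367)/(1 + 0.8367) ≈ 0.089.

0.089c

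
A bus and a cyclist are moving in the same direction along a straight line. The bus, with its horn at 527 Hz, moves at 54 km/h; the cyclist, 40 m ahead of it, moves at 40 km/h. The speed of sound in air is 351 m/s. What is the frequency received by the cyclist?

54 km/h = 15 m/s; 40 km/h = 11.11 m/s.
The cyclist is ahead, so the bus is moving toward it while the cyclist is moving away from the bus.
Both move, so f' = f · (v − v_o)/(v − v_s).
f' = 527 × (351 − 11.11)/(351 − 15) = 527 × 339.89/336 ≈ 533 Hz.

533 Hz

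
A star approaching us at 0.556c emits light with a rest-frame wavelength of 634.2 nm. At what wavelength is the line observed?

338.8 nm

Relativistic Doppler for wavelength: λ' = λ₀ · √((1 − β)/(1 + β)).
λ' = 634.2 × √(0.4440/1.5560) = 634.2 × 0.53418 ≈ 338.8 nm.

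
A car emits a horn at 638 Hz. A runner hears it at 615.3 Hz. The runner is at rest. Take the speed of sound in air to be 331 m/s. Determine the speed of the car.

f' < f, so the car is receding.
f' = f · v/(v + v_s) ⇒ v_s = v · |1 − f/f'|.
v_s = 331 × |1 − 638/615.3| = 331 × 0.03689 ≈ 12.2 m/s.

12.2 m/s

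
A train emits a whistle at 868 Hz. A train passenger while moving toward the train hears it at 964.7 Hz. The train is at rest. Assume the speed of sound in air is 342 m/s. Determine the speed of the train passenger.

38 m/s

f' = f · (v + v_o)/v ⇒ v_o = v · |f'/f − 1|.
v_o = 342 × |964.7/868 − 1| = 342 × 0.1114 ≈ 38 m/s.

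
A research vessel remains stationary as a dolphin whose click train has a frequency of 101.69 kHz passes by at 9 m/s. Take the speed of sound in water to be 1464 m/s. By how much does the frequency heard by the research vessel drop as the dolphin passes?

Approaching: f₁ = f · v/(v − v_s) = 101.69 × 1464/1455 ≈ 102.32 kHz.
Receding: f₂ = f · v/(v + v_s) = 101.69 × 1464/1473 ≈ 101.07 kHz.
Drop: f₁ − f₂ = 2f·v·v_s/(v² − v_s²) = 2 × 101.69 × 1464 × 9/(1464² − 9²) ≈ 1.25 kHz.

1.25 kHz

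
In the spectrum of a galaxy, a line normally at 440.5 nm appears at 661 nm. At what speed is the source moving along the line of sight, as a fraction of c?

λ'/λ₀ = 1.5006 > 1 (redshift), so the source is receding.
λ'/λ₀ = √((1 + β)/(1 − β)) for a receding source ⇒ β = (r² − 1)/(r² + 1) with r = λ'/λ₀.
β = (2.2517 − 1)/(2.2517 + 1) ≈ 0.385.

0.385c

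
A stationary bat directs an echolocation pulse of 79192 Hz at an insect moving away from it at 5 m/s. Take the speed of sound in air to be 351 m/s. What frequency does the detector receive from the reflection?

76968 Hz

At the insect (a moving observer), f₁ = f₀ · (v − u)/v = 79192 × 346/351 ≈ 78064 Hz.
The reflection then acts as a moving source: f₂ = f₁ · v/(v + u) ≈ 76968 Hz.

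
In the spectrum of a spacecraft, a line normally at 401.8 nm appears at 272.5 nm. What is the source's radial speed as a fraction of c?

0.370c

λ'/λ₀ = 0.6782 < 1 (blueshift), so the source is approaching.
λ'/λ₀ = √((1 − β)/(1 + β)) for an approaching source ⇒ β = (1 − r²)/(1 + r²) with r = λ'/λ₀.
β = (1 − 0.4600)/(1 + 0.4600) ≈ 0.370.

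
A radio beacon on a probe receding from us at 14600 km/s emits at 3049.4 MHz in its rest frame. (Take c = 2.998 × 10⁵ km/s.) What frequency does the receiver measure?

β = v/c = 14600/299800 = 0.0487.
Relativistic Doppler for frequency: f' = f₀ · √((1 − β)/(1 + β)).
f' = 3049.4 × √(0.9513/1.0487) = 3049.4 × 0.95243 ≈ 2904.3 MHz.

2904.3 MHz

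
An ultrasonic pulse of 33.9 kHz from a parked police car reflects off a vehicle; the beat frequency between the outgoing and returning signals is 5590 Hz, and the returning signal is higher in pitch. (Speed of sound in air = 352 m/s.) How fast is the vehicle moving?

27 m/s

Double Doppler shift off a moving reflector: f₂ = f₀ · (v + u)/(v − u) (u > 0 toward emitter).
Returning signal is higher, so f₂ = f₀ + Δf = 33900 + 5590 = 39490 Hz.
Rearranging, u = v · (f₂ − f₀)/(f₂ + f₀) = 352 × 5590/73390 ≈ 27 m/s.
So the vehicle is moving at 27 m/s toward the emitter.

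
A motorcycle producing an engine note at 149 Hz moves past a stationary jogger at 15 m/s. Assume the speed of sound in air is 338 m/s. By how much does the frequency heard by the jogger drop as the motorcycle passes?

13.3 Hz

Approaching: f₁ = f · v/(v − v_s) = 149 × 338/323 ≈ 155.9 Hz.
Receding: f₂ = f · v/(v + v_s) = 149 × 338/353 ≈ 142.7 Hz.
Drop: f₁ − f₂ = 2f·v·v_s/(v² − v_s²) = 2 × 149 × 338 × 15/(338² − 15²) ≈ 13.3 Hz.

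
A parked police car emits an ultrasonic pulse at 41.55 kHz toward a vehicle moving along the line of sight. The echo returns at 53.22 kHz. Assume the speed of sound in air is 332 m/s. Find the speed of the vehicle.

Double Doppler shift off a moving reflector: f₂ = f₀ · (v + u)/(v − u) (u > 0 toward emitter).
Rearranging, u = v · (f₂ − f₀)/(f₂ + f₀) = 332 × 11.67/94.77 ≈ 41 m/s.
So the vehicle is moving at 41 m/s toward the emitter.

41 m/s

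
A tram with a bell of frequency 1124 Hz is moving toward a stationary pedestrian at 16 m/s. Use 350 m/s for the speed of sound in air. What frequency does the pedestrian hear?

Moving source, stationary observer: f' = f · v/(v − v_s) since the source is approaching.
f' = 1124 × 350/(350 − 16) = 1124 × 350/334 ≈ 1178 Hz.

1178 Hz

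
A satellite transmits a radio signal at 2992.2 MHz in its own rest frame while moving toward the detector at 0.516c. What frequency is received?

Relativistic Doppler for frequency: f' = f₀ · √((1 + β)/(1 − β)).
f' = 2992.2 × √(1.5160/0.4840) = 2992.2 × 1.76981 ≈ 5295.6 MHz.

5295.6 MHz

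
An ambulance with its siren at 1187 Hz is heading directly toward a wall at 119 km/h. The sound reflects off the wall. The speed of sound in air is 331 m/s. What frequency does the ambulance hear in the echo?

119 km/h = 33.06 m/s.
The wall receives the sound from a moving source: f₁ = f₀ · v/(v − v_e) = 1187 × 331/297.94 ≈ 1319 Hz.
On the return leg the ambulance is a moving observer: f₂ = f₁ · (v + v_e)/v = 1319 × 364.06/331 ≈ 1450 Hz.
Equivalently f₂ = f₀ · (v + v_e)/(v − v_e).

1450 Hz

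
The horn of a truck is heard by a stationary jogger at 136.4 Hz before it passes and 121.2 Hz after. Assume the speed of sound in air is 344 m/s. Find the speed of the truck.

f₁/f₂ = (v + v_s)/(v − v_s), so v_s = v · (f₁ − f₂)/(f₁ + f₂).
v_s = 344 × (136.4 − 121.2)/(136.4 + 121.2) = 344 × 15.2/257.6 ≈ 20.3 m/s.

20.3 m/s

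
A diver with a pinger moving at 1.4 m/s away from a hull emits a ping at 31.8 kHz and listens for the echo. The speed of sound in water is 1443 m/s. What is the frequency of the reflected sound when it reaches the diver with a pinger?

31.7 kHz

The hull receives the sound from a moving source: f₁ = f₀ · v/(v + v_e) = 31.8 × 1443/1444.4 ≈ 31.8 kHz.
On the return leg the diver with a pinger is a moving observer: f₂ = f₁ · (v − v_e)/v = 31.8 × 1441.6/1443 ≈ 31.7 kHz.
Equivalently f₂ = f₀ · (v − v_e)/(v + v_e).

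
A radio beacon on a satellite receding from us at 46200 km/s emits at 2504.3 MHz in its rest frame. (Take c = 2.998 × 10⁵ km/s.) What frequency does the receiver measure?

2144.0 MHz

β = v/c = 46200/299800 = 0.1541.
Relativistic Doppler for frequency: f' = f₀ · √((1 − β)/(1 + β)).
f' = 2504.3 × √(0.8459/1.1541) = 2504.3 × 0.85612 ≈ 2144.0 MHz.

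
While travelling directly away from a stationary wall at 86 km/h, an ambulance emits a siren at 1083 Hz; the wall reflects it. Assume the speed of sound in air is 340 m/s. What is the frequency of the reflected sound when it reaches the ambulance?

941 Hz

86 km/h = 23.89 m/s.
The wall receives the sound from a moving source: f₁ = f₀ · v/(v + v_e) = 1083 × 340/363.89 ≈ 1012 Hz.
On the return leg the ambulance is a moving observer: f₂ = f₁ · (v − v_e)/v = 1012 × 316.11/340 ≈ 941 Hz.
Equivalently f₂ = f₀ · (v − v_e)/(v + v_e).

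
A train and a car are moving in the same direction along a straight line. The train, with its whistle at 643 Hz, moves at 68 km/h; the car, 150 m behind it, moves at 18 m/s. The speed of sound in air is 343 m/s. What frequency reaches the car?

641 Hz

68 km/h = 18.89 m/s.
The car is behind, so the train is moving away from it while the car is moving toward the train.
With source receding and observer approaching, f' = f · (v + v_o)/(v + v_s).
f' = 643 × (343 + 18)/(343 + 18.89) = 643 × 361/361.89 ≈ 641 Hz.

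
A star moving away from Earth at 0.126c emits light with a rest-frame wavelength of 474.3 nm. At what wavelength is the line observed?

538.4 nm

Relativistic Doppler for wavelength: λ' = λ₀ · √((1 + β)/(1 − β)).
λ' = 474.3 × √(1.1260/0.8740) = 474.3 × 1.13505 ≈ 538.4 nm.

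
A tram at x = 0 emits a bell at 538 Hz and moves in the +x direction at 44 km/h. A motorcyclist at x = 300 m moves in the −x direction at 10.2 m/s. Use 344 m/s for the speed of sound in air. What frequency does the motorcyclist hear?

44 km/h = 12.22 m/s.
The observer lies on the +x side, so the source is heading toward the observer and the observer is heading toward the source.
With source approaching and observer approaching, f' = f · (v + v_o)/(v − v_s).
f' = 538 × (344 + 10.2)/(344 − 12.22) = 538 × 354.2/331.78 ≈ 574 Hz.

574 Hz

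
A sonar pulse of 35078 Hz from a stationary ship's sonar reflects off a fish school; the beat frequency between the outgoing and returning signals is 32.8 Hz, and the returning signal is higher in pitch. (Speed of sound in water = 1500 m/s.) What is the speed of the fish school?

Double Doppler shift off a moving reflector: f₂ = f₀ · (v + u)/(v − u) (u > 0 toward emitter).
Returning signal is higher, so f₂ = f₀ + Δf = 35078 + 32.8 = 35110.8 Hz.
Rearranging, u = v · (f₂ − f₀)/(f₂ + f₀) = 1500 × 32.8/70188.8 ≈ 0.70 m/s.
So the fish school is moving at 0.70 m/s toward the emitter.

0.70 m/s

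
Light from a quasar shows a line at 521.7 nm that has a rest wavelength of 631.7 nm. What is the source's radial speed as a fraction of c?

λ'/λ₀ = 0.8259 < 1 (blueshift), so the source is approaching.
λ'/λ₀ = √((1 − β)/(1 + β)) for an approaching source ⇒ β = (1 − r²)/(1 + r²) with r = λ'/λ₀.
β = (1 − 0.6821)/(1 + 0.6821) ≈ 0.189.

0.189c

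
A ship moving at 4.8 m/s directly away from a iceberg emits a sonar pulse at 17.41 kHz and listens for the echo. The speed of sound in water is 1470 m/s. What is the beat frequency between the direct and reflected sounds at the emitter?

113 Hz

The iceberg receives the sound from a moving source: f₁ = f₀ · v/(v + v_e) = 17.41 × 1470/1474.8 ≈ 17.3533 kHz.
On the return leg the ship is a moving observer: f₂ = f₁ · (v − v_e)/v = 17.3533 × 1465.2/1470 ≈ 17.2967 kHz.
Beat against the emitted tone (with f₀ = 17410 Hz): |f₂ − f₀| = 2v_e·f₀/(v + v_e) = 2 × 4.8 × 17410/1474.8 ≈ 113 Hz.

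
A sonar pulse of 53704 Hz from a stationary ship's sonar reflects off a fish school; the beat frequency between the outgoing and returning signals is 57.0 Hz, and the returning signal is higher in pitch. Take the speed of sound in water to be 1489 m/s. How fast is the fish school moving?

Double Doppler shift off a moving reflector: f₂ = f₀ · (v + u)/(v − u) (u > 0 toward emitter).
Returning signal is higher, so f₂ = f₀ + Δf = 53704 + 57 = 53761 Hz.
Rearranging, u = v · (f₂ − f₀)/(f₂ + f₀) = 1489 × 57/107465 ≈ 0.79 m/s.
So the fish school is moving at 0.79 m/s toward the emitter.

0.79 m/s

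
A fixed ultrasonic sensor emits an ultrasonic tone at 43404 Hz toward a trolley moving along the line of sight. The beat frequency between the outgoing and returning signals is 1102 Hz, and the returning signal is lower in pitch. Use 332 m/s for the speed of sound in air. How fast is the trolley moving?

Double Doppler shift off a moving reflector: f₂ = f₀ · (v + u)/(v − u) (u > 0 toward emitter).
Returning signal is lower, so f₂ = f₀ − Δf = 43404 − 1102 = 42302 Hz.
Rearranging, u = v · (f₂ − f₀)/(f₂ + f₀) = 332 × -1102/85706 ≈ -4.3 m/s.
So the trolley is moving at 4.3 m/s away from the emitter.

4.3 m/s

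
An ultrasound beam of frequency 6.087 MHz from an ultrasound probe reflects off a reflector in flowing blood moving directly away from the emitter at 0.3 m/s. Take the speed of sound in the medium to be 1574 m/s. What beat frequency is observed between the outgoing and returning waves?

At the reflector in flowing blood (a moving observer), f₁ = f₀ · (v − u)/v = 6.087 × 1573.7/1574 ≈ 6.08584 MHz.
On reflection it acts as a source moving away from the stationary detector: f₂ = f₁ · v/(v + u) = 6.08584 × 1574/1574.3 ≈ 6.08468 MHz.
Beat frequency (with f₀ = 6087000 Hz): |f₂ − f₀| = 2u·f₀/(v + u) = 2 × 0.3 × 6087000/1574.3 ≈ 2320 Hz.

2320 Hz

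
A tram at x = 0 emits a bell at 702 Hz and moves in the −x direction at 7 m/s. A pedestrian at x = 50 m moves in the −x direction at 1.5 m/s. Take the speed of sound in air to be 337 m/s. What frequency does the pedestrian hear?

The observer lies on the +x side, so the source is heading away from the observer and the observer is heading toward the source.
With source receding and observer approaching, f' = f · (v + v_o)/(v + v_s).
f' = 702 × (337 + 1.5)/(337 + 7) = 702 × 338.5/344 ≈ 691 Hz.

691 Hz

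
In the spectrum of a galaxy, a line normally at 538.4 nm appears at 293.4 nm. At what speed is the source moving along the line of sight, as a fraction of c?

0.542

λ'/λ₀ = 0.5449 < 1 (blueshift), so the source is approaching.
λ'/λ₀ = √((1 − β)/(1 + β)) for an approaching source ⇒ β = (1 − r²)/(1 + r²) with r = λ'/λ₀.
β = (1 − 0.2970)/(1 + 0.2970) ≈ 0.542.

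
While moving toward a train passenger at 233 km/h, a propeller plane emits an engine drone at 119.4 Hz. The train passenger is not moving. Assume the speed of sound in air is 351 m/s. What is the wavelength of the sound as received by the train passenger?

2.40 m

233 km/h = 64.72 m/s.
Only the source moves, toward the listener, so f' = f · v/(v − v_s).
f' = 119.4 × 351/(351 − 64.72) ≈ 146 Hz.
λ' = v/f' = 351/146.394 ≈ 2.40 m.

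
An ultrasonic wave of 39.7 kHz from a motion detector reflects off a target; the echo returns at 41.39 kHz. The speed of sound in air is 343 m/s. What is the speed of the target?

7.1 m/s

Double Doppler shift off a moving reflector: f₂ = f₀ · (v + u)/(v − u) (u > 0 toward emitter).
Rearranging, u = v · (f₂ − f₀)/(f₂ + f₀) = 343 × 1.69/81.09 ≈ 7.1 m/s.
So the target is moving at 7.1 m/s toward the emitter.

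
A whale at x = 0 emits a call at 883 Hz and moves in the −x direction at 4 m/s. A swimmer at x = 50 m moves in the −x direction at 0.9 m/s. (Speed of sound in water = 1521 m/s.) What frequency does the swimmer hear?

881 Hz

The observer lies on the +x side, so the source is heading away from the observer and the observer is heading toward the source.
Both move, so f' = f · (v + v_o)/(v + v_s).
f' = 883 × (1521 + 0.9)/(1521 + 4) = 883 × 1521.9/1525 ≈ 881 Hz.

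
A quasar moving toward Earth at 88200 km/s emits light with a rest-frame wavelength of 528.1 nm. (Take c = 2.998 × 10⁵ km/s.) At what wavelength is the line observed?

β = v/c = 88200/299800 = 0.2942.
Relativistic Doppler for wavelength: λ' = λ₀ · √((1 − β)/(1 + β)).
λ' = 528.1 × √(0.7058/1.2942) = 528.1 × 0.73849 ≈ 390.0 nm.

390.0 nm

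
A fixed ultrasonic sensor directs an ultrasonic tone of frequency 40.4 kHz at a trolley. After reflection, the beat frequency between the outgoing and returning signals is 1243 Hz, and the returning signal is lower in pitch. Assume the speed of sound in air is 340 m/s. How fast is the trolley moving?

Double Doppler shift off a moving reflector: f₂ = f₀ · (v + u)/(v − u) (u > 0 toward emitter).
Returning signal is lower, so f₂ = f₀ − Δf = 40400 − 1243 = 39157 Hz.
Rearranging, u = v · (f₂ − f₀)/(f₂ + f₀) = 340 × -1243/79557 ≈ -5.3 m/s.
So the trolley is moving at 5.3 m/s away from the emitter.

5.3 m/s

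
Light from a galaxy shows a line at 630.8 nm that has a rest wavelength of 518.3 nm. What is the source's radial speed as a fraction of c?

0.194c

λ'/λ₀ = 1.2171 > 1 (redshift), so the source is receding.
λ'/λ₀ = √((1 + β)/(1 − β)) for a receding source ⇒ β = (r² − 1)/(r² + 1) with r = λ'/λ₀.
β = (1.4812 − 1)/(1.4812 + 1) ≈ 0.194.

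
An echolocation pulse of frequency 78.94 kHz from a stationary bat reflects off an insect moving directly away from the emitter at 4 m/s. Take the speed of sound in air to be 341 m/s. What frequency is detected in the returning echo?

The insect first receives the wave as a moving observer: f₁ = f₀ · (v − u)/v = 78.94 × (341 − 4)/341 ≈ 78.0 kHz.
The reflection then acts as a moving source: f₂ = f₁ · v/(v + u) ≈ 77.1 kHz.
Equivalently f₂ = f₀ · (v − u)/(v + u).

77.1 kHz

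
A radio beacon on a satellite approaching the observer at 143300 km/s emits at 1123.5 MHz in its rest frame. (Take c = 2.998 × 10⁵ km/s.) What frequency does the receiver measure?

1890.5 MHz

β = v/c = 143300/299800 = 0.4780.
Relativistic Doppler for frequency: f' = f₀ · √((1 + β)/(1 − β)).
f' = 1123.5 × √(1.4780/0.5220) = 1123.5 × 1.68265 ≈ 1890.5 MHz.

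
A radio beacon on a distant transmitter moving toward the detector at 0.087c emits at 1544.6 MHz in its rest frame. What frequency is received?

Relativistic Doppler for frequency: f' = f₀ · √((1 + β)/(1 − β)).
f' = 1544.6 × √(1.0870/0.9130) = 1544.6 × 1.09114 ≈ 1685.4 MHz.

1685.4 MHz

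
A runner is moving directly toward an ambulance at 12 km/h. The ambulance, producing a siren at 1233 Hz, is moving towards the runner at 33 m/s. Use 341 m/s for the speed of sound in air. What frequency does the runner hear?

12 km/h = 3.333 m/s.
General Doppler shift: f' = f · (v + v_o)/(v − v_s).
f' = 1233 × (341 + 3.333)/(341 − 33) = 1233 × 344.33/308 ≈ 1378 Hz.

1378 Hz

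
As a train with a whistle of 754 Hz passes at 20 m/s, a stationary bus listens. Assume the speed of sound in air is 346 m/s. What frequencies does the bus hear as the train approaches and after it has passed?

800 Hz approaching; 713 Hz receding

Approaching: f₁ = f · v/(v − v_s) = 754 × 346/326 ≈ 800 Hz.
Receding: f₂ = f · v/(v + v_s) = 754 × 346/366 ≈ 713 Hz.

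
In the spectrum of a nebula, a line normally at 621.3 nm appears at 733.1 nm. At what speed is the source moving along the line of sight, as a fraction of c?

λ'/λ₀ = 1.1799 > 1 (redshift), so the source is receding.
λ'/λ₀ = √((1 + β)/(1 − β)) for a receding source ⇒ β = (r² − 1)/(r² + 1) with r = λ'/λ₀.
β = (1.3923 − 1)/(1.3923 + 1) ≈ 0.164.

0.164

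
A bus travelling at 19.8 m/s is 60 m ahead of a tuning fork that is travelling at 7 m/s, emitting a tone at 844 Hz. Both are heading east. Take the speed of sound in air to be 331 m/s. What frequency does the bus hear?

The bus is ahead, so the tuning fork is moving toward it while the bus is moving away from the tuning fork.
With source approaching and observer receding, f' = f · (v − v_o)/(v − v_s).
f' = 844 × (331 − 19.8)/(331 − 7) = 844 × 311.2/324 ≈ 811 Hz.

811 Hz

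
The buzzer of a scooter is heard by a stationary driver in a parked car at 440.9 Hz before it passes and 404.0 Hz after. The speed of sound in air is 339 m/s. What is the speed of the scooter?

14.8 m/s

f₁/f₂ = (v + v_s)/(v − v_s), so v_s = v · (f₁ − f₂)/(f₁ + f₂).
v_s = 339 × (440.9 − 404.0)/(440.9 + 404.0) = 339 × 36.9/844.9 ≈ 14.8 m/s.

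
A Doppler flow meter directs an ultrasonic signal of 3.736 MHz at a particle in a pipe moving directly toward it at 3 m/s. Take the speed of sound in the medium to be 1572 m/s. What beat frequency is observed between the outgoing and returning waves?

14287 Hz

At the particle in a pipe (a moving observer), f₁ = f₀ · (v + u)/v = 3.736 × 1575/1572 ≈ 3.74313 MHz.
The reflection then acts as a moving source: f₂ = f₁ · v/(v − u) ≈ 3.75029 MHz.
Beat frequency (with f₀ = 3736000 Hz): |f₂ − f₀| = 2u·f₀/(v − u) = 2 × 3 × 3736000/1569 ≈ 14287 Hz.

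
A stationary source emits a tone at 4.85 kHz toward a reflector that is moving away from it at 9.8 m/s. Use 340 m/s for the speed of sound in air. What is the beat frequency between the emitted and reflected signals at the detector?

272 Hz

The reflector first receives the wave as a moving observer: f₁ = f₀ · (v − u)/v = 4.85 × (340 − 9.8)/340 ≈ 4.710 kHz.
The reflection then acts as a moving source: f₂ = f₁ · v/(v + u) ≈ 4.578 kHz.
Equivalently f₂ = f₀ · (v − u)/(v + u).
Beat frequency (with f₀ = 4850 Hz): |f₂ − f₀| = 2u·f₀/(v + u) = 2 × 9.8 × 4850/349.8 ≈ 272 Hz.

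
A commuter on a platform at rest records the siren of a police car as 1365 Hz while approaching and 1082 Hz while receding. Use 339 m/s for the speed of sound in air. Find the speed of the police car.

39 m/s

f₁/f₂ = (v + v_s)/(v − v_s), so v_s = v · (f₁ − f₂)/(f₁ + f₂).
v_s = 339 × (1365 − 1082)/(1365 + 1082) = 339 × 283/2447 ≈ 39 m/s.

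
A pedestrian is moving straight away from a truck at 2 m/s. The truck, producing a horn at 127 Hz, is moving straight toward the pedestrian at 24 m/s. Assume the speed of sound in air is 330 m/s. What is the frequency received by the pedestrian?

136 Hz

Both move, so f' = f · (v − v_o)/(v − v_s).
f' = 127 × (330 − 2)/(330 − 24) = 127 × 328/306 ≈ 136 Hz.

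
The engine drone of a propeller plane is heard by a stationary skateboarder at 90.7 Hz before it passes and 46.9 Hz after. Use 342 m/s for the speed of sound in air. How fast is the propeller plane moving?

109 m/s

f₁/f₂ = (v + v_s)/(v − v_s), so v_s = v · (f₁ − f₂)/(f₁ + f₂).
v_s = 342 × (90.7 − 46.9)/(90.7 + 46.9) = 342 × 43.8/137.6 ≈ 109 m/s.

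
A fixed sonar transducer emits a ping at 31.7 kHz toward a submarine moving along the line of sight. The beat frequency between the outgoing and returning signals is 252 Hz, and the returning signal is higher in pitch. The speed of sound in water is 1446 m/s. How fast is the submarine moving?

Double Doppler shift off a moving reflector: f₂ = f₀ · (v + u)/(v − u) (u > 0 toward emitter).
Returning signal is higher, so f₂ = f₀ + Δf = 31700 + 252 = 31952 Hz.
Rearranging, u = v · (f₂ − f₀)/(f₂ + f₀) = 1446 × 252/63652 ≈ 5.7 m/s.
So the submarine is moving at 5.7 m/s toward the emitter.

5.7 m/s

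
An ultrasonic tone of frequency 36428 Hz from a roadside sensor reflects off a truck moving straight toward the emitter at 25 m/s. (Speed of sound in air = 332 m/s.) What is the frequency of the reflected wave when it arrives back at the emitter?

The truck first receives the wave as a moving observer: f₁ = f₀ · (v + u)/v = 36428 × (332 + 25)/332 ≈ 39171 Hz.
On reflection it acts as a source moving toward the stationary detector: f₂ = f₁ · v/(v − u) = 39171 × 332/307 ≈ 42361 Hz.

42361 Hz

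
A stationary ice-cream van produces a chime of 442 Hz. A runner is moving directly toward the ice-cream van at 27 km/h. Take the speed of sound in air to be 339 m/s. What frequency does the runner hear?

452 Hz

27 km/h = 7.5 m/s.
Only the observer moves, toward the source, so f' = f · (v + v_o)/v.
f' = 442 × (339 + 7.5)/339 = 442 × 346.5/339 ≈ 452 Hz.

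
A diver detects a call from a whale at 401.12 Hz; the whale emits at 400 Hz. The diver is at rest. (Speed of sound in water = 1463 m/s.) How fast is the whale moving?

4.1 m/s

f' > f, so the whale is approaching.
f' = f · v/(v − v_s) ⇒ v_s = v · |1 − f/f'|.
v_s = 1463 × |1 − 400/401.12| = 1463 × 0.002792 ≈ 4.1 m/s.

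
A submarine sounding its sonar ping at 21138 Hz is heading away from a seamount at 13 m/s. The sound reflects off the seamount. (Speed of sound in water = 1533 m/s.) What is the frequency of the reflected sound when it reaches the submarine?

The seamount receives the sound from a moving source: f₁ = f₀ · v/(v + v_e) = 21138 × 1533/1546 ≈ 20960 Hz.
On the return leg the submarine is a moving observer: f₂ = f₁ · (v − v_e)/v = 20960 × 1520/1533 ≈ 20783 Hz.

20783 Hz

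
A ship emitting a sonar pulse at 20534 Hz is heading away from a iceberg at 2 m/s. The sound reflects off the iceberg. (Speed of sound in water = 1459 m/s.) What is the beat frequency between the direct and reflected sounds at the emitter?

The iceberg receives the sound from a moving source: f₁ = f₀ · v/(v + v_e) = 20534 × 1459/1461 ≈ 20505.9 Hz.
On the return leg the ship is a moving observer: f₂ = f₁ · (v − v_e)/v = 20505.9 × 1457/1459 ≈ 20477.8 Hz.
Beat against the emitted tone: |f₂ − f₀| = 2v_e·f₀/(v + v_e) = 2 × 2 × 20534/1461 ≈ 56.2 Hz.

56.2 Hz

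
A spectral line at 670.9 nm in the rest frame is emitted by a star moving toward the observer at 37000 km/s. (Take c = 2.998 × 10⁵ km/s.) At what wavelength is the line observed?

β = v/c = 37000/299800 = 0.1234.
Relativistic Doppler for wavelength: λ' = λ₀ · √((1 − β)/(1 + β)).
λ' = 670.9 × √(0.8766/1.1234) = 670.9 × 0.88334 ≈ 592.6 nm.

592.6 nm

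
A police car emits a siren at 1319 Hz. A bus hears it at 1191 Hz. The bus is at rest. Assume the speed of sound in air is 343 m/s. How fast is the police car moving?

37 m/s

f' < f, so the police car is receding.
f' = f · v/(v + v_s) ⇒ v_s = v · |1 − f/f'|.
v_s = 343 × |1 − 1319/1191| = 343 × 0.1075 ≈ 37 m/s.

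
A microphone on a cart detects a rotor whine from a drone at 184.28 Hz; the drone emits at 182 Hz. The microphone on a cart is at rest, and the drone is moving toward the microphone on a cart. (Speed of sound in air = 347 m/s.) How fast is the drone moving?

4.3 m/s

f' = f · v/(v − v_s) ⇒ v_s = v · |1 − f/f'|.
v_s = 347 × |1 − 182/184.28| = 347 × 0.01237 ≈ 4.3 m/s.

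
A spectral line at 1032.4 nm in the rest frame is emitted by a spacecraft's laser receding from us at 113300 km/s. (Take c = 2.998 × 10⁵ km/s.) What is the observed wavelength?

β = v/c = 113300/299800 = 0.3779.
Relativistic Doppler for wavelength: λ' = λ₀ · √((1 + β)/(1 − β)).
λ' = 1032.4 × √(1.3779/0.6221) = 1032.4 × 1.48829 ≈ 1536.5 nm.

1536.5 nm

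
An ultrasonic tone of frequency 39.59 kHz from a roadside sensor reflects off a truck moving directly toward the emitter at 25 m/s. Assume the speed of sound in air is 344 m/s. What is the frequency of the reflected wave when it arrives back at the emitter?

45.8 kHz

The truck first receives the wave as a moving observer: f₁ = f₀ · (v + u)/v = 39.59 × (344 + 25)/344 ≈ 42.5 kHz.
The reflection then acts as a moving source: f₂ = f₁ · v/(v − u) ≈ 45.8 kHz.
Equivalently f₂ = f₀ · (v + u)/(v − u).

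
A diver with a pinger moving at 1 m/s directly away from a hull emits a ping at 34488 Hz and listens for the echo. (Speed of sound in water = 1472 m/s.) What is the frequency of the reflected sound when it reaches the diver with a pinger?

The hull receives the sound from a moving source: f₁ = f₀ · v/(v + v_e) = 34488 × 1472/1473 ≈ 34465 Hz.
On the return leg the diver with a pinger is a moving observer: f₂ = f₁ · (v − v_e)/v = 34465 × 1471/1472 ≈ 34441 Hz.

34441 Hz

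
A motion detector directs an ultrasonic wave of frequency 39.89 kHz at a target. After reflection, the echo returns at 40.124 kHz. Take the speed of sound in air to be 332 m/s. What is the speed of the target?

0.97 m/s

Double Doppler shift off a moving reflector: f₂ = f₀ · (v + u)/(v − u) (u > 0 toward emitter).
Rearranging, u = v · (f₂ − f₀)/(f₂ + f₀) = 332 × 0.234/80.014 ≈ 0.97 m/s.
So the target is moving at 0.97 m/s toward the emitter.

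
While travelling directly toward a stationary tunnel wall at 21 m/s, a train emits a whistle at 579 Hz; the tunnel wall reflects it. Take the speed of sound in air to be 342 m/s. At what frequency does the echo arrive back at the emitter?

655 Hz

The tunnel wall receives the sound from a moving source: f₁ = f₀ · v/(v − v_e) = 579 × 342/321 ≈ 617 Hz.
On the return leg the train is a moving observer: f₂ = f₁ · (v + v_e)/v = 617 × 363/342 ≈ 655 Hz.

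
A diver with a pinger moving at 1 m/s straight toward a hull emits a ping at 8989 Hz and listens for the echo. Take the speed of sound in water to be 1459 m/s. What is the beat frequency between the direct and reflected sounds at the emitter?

12.3 Hz

The hull receives the sound from a moving source: f₁ = f₀ · v/(v − v_e) = 8989 × 1459/1458 ≈ 8995.17 Hz.
On the return leg the diver with a pinger is a moving observer: f₂ = f₁ · (v + v_e)/v = 8995.17 × 1460/1459 ≈ 9001.33 Hz.
Beat against the emitted tone: |f₂ − f₀| = 2v_e·f₀/(v − v_e) = 2 × 1 × 8989/1458 ≈ 12.3 Hz.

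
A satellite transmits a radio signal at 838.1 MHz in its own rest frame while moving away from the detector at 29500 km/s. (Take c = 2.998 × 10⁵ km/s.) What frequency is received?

β = v/c = 29500/299800 = 0.0984.
Relativistic Doppler for frequency: f' = f₀ · √((1 − β)/(1 + β)).
f' = 838.1 × √(0.9016/1.0984) = 838.1 × 0.90600 ≈ 759.3 MHz.

759.3 MHz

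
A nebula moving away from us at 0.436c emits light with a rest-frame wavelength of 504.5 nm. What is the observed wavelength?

805.0 nm

Relativistic Doppler for wavelength: λ' = λ₀ · √((1 + β)/(1 − β)).
λ' = 504.5 × √(1.4360/0.5640) = 504.5 × 1.59565 ≈ 805.0 nm.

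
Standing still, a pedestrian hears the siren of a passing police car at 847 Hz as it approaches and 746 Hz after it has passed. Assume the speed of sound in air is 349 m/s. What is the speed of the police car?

22.1 m/s

f₁/f₂ = (v + v_s)/(v − v_s), so v_s = v · (f₁ − f₂)/(f₁ + f₂).
v_s = 349 × (847 − 746)/(847 + 746) = 349 × 101/1593 ≈ 22.1 m/s.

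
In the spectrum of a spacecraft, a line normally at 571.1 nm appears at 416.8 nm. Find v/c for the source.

0.305

λ'/λ₀ = 0.7298 < 1 (blueshift), so the source is approaching.
λ'/λ₀ = √((1 − β)/(1 + β)) for an approaching source ⇒ β = (1 − r²)/(1 + r²) with r = λ'/λ₀.
β = (1 − 0.5326)/(1 + 0.5326) ≈ 0.305.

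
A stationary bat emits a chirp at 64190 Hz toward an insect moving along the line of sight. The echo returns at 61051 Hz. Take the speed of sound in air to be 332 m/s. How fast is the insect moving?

8.3 m/s

Double Doppler shift off a moving reflector: f₂ = f₀ · (v + u)/(v − u) (u > 0 toward emitter).
Rearranging, u = v · (f₂ − f₀)/(f₂ + f₀) = 332 × -3139/125241 ≈ -8.3 m/s.
So the insect is moving at 8.3 m/s away from the emitter.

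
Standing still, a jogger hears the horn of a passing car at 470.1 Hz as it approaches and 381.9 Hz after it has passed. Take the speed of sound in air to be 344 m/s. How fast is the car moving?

36 m/s

f₁/f₂ = (v + v_s)/(v − v_s), so v_s = v · (f₁ − f₂)/(f₁ + f₂).
v_s = 344 × (470.1 − 381.9)/(470.1 + 381.9) = 344 × 88.2/852.0 ≈ 36 m/s.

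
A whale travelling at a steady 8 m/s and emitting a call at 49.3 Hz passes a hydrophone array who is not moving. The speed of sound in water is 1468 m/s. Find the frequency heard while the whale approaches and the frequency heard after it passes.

Approaching: f₁ = f · v/(v − v_s) = 49.3 × 1468/1460 ≈ 49.6 Hz.
Receding: f₂ = f · v/(v + v_s) = 49.3 × 1468/1476 ≈ 49.0 Hz.

49.6 Hz approaching; 49.0 Hz receding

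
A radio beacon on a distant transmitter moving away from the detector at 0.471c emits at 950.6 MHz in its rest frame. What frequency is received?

Relativistic Doppler for frequency: f' = f₀ · √((1 − β)/(1 + β)).
f' = 950.6 × √(0.5290/1.4710) = 950.6 × 0.59968 ≈ 570.1 MHz.

570.1 MHz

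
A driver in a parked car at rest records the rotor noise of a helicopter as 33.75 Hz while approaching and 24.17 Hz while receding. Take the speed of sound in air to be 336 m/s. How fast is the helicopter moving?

56 m/s

f₁/f₂ = (v + v_s)/(v − v_s), so v_s = v · (f₁ − f₂)/(f₁ + f₂).
v_s = 336 × (33.75 − 24.17)/(33.75 + 24.17) = 336 × 9.58/57.92 ≈ 56 m/s.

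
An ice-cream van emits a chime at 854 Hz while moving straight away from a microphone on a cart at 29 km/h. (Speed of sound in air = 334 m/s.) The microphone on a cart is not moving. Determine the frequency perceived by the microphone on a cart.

834 Hz

29 km/h = 8.056 m/s.
With the source moving away from a stationary observer, f' = f · v/(v + v_s).
f' = 854 × 334/(334 + 8.056) = 854 × 334/342.1 ≈ 834 Hz.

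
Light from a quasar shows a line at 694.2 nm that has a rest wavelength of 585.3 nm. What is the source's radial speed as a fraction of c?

0.169c

λ'/λ₀ = 1.1861 > 1 (redshift), so the source is receding.
λ'/λ₀ = √((1 + β)/(1 − β)) for a receding source ⇒ β = (r² − 1)/(r² + 1) with r = λ'/λ₀.
β = (1.4067 − 1)/(1.4067 + 1) ≈ 0.169.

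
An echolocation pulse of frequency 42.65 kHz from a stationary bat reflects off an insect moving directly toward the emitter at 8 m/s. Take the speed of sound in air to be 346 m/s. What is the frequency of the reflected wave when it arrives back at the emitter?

The insect first receives the wave as a moving observer: f₁ = f₀ · (v + u)/v = 42.65 × (346 + 8)/346 ≈ 43.6 kHz.
On reflection it acts as a source moving toward the stationary detector: f₂ = f₁ · v/(v − u) = 43.6 × 346/338 ≈ 44.7 kHz.

44.7 kHz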